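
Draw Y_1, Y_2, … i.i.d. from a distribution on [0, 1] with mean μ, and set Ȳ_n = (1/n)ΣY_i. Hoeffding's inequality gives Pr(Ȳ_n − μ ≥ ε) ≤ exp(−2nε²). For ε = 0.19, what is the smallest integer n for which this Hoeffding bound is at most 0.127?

29

Require exp(−2nε²) ≤ 0.127, i.e. 2nε² ≥ ln(1/0.127) = 2.063568.
So n ≥ 2.063568 / (2·0.19²) = 28.581.
The smallest integer n is 29.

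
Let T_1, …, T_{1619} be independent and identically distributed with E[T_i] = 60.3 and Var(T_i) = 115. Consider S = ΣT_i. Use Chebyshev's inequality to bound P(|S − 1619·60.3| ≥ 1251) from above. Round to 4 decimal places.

0.1190

Var(S) = n·Var(T_i) = 1619·115 = 186185.
Chebyshev: P(|S − 1619·60.3| ≥ 1251) ≤ Var(S)/1251² = 186185/1565001 = 0.1190.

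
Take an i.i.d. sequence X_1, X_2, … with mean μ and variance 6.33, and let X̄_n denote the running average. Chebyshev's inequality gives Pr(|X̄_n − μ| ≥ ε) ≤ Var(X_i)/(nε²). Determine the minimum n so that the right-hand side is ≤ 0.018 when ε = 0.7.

718

Require 6.33/(n·0.7²) ≤ 0.018, i.e. n ≥ 6.33/(0.018·0.7²) = 717.687.
The smallest integer n is 718.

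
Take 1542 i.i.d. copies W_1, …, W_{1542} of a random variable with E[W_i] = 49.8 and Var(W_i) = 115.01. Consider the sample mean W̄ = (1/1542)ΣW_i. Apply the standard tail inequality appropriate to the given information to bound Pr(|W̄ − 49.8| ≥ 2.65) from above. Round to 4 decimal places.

0.0106

With mean and variance of each term known, Chebyshev's inequality bounds the deviation of the sum (or sample mean).
Var(W̄) = Var(W_i)/n = 115.01/1542 = 0.074585.
Chebyshev: Pr(|W̄ − 49.8| ≥ 2.65) ≤ Var(W̄)/(2.65)² = 115.01/(1542·2.65²) = 0.0106.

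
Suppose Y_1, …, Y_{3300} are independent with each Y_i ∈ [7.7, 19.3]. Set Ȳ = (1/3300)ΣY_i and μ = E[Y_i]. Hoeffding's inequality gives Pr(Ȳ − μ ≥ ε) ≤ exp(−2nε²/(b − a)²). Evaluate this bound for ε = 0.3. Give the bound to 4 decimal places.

0.0121

Exponent: 2nε²/(b − a)² = 2·3300·0.3² / 11.6² = 4.41439.
Bound = exp(−4.41439) = 0.01210.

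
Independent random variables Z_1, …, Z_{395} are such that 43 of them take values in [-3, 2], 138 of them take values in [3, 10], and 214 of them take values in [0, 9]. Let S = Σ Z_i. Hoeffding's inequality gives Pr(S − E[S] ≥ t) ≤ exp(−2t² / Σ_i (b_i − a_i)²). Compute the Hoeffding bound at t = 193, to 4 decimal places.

Σ(b_i − a_i)² = 43·5² + 138·7² + 214·9² = 25171.
Exponent = 2·193² / 25171 = 2.95968.
Bound = exp(−2.95968) = 0.05184.

0.0518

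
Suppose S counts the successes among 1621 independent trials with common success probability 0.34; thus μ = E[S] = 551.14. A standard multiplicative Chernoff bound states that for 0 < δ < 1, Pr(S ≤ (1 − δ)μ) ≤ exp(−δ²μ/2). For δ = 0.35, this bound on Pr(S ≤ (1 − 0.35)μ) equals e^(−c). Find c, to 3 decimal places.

c = δ²μ/2 = 0.35²·551.14/2 = 33.7573.

33.757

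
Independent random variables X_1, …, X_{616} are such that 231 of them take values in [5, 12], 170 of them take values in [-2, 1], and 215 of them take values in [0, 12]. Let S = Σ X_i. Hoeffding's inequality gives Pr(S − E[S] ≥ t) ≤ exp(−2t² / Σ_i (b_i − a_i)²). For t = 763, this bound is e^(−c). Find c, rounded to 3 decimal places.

26.578

Σ(b_i − a_i)² = 231·7² + 170·3² + 215·12² = 43809.
c = 2t² / 43809 = 2·763² / 43809 = 26.5776.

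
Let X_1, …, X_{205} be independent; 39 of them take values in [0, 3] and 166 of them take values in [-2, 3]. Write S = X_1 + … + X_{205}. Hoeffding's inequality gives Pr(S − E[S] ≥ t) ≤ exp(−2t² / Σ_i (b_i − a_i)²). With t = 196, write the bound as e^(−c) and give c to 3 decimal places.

Σ(b_i − a_i)² = 39·3² + 166·5² = 4501.
c = 2t² / 4501 = 2·196² / 4501 = 17.0700.

17.070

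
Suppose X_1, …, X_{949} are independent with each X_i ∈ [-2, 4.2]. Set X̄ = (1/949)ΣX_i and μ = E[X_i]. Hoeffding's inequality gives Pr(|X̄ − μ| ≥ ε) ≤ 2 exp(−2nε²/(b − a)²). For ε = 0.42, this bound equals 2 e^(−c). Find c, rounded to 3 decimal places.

c = 2nε²/(b − a)² = 2·949·0.42² / 6.2² = 8.7099.

8.710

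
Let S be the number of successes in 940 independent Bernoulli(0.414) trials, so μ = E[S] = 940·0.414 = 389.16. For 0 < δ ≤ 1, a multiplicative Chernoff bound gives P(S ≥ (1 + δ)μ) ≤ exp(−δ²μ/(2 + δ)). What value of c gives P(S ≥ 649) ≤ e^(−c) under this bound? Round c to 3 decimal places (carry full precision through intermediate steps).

65.035

Write 649 = (1 + δ)μ, so δ = 649/389.16 − 1 = 0.6676945…
Then the exponent is δ²μ/(2 + δ) = (649 − μ)² / (μ·(2 + δ)) = 65.035087.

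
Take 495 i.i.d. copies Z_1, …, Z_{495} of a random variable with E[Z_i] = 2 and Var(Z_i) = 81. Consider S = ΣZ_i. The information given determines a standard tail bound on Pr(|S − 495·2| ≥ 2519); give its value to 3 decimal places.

With mean and variance of each term known, Chebyshev's inequality bounds the deviation of the sum (or sample mean).
Var(S) = n·Var(Z_i) = 495·81 = 40095.
Chebyshev: Pr(|S − 495·2| ≥ 2519) ≤ Var(S)/2519² = 40095/6345361 = 0.0063.

0.006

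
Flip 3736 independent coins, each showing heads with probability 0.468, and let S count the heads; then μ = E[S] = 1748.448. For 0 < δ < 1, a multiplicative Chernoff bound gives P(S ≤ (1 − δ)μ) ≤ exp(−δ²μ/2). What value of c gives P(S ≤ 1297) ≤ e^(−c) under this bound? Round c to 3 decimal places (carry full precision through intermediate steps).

Write 1297 = (1 − δ)μ, so δ = 1 − 1297/1748.448 = 0.2581993…
Then the exponent is δ²μ/2 = (μ − 1297)²/(2μ) = 58.281772.

58.282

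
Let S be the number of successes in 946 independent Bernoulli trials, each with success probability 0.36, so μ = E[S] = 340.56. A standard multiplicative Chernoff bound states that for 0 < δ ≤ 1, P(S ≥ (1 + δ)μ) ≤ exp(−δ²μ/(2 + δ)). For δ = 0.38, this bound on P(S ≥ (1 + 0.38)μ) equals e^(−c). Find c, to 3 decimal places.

c = δ²μ/(2 + δ) = 0.38²·340.56/(2 + 0.38) = 20.6625.

20.663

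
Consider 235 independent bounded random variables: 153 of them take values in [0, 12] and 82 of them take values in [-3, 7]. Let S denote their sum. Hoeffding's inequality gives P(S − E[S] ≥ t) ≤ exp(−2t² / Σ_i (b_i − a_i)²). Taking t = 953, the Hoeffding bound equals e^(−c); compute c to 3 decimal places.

Σ(b_i − a_i)² = 153·12² + 82·10² = 30232.
c = 2t² / 30232 = 2·953² / 30232 = 60.0826.

60.083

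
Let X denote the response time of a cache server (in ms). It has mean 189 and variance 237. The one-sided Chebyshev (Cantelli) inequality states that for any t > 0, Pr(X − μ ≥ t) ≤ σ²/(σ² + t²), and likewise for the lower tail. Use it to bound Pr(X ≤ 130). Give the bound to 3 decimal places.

Here σ² = 237 and t = 59, so σ² + t² = 3718.
Cantelli's bound: 237/3718 = 0.0637.

0.064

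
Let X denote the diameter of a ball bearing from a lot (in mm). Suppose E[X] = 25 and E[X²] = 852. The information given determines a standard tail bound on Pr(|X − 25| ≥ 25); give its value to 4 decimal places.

The first two moments determine the variance, so Chebyshev's inequality is the sharpest standard bound available.
Var(X) = E[X²] − (E[X])² = 852 − 625 = 227.
Chebyshev's inequality: Pr(|X − μ| ≥ t) ≤ Var(X)/t² = 227/625 = 0.3632.

0.3632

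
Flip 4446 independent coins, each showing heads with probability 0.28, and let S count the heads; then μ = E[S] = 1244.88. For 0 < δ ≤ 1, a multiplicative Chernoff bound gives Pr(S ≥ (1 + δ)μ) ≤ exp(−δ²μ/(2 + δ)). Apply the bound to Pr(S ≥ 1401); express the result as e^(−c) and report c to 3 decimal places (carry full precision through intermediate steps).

Write 1401 = (1 + δ)μ, so δ = 1401/1244.88 − 1 = 0.1254097…
Then the exponent is δ²μ/(2 + δ) = (1401 − μ)² / (μ·(2 + δ)) = 9.211852.

9.212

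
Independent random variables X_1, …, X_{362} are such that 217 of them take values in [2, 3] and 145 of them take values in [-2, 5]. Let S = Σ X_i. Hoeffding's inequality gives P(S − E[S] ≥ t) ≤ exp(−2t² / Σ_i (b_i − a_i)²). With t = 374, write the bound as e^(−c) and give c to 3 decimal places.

38.207

Σ(b_i − a_i)² = 217·1² + 145·7² = 7322.
c = 2t² / 7322 = 2·374² / 7322 = 38.2070.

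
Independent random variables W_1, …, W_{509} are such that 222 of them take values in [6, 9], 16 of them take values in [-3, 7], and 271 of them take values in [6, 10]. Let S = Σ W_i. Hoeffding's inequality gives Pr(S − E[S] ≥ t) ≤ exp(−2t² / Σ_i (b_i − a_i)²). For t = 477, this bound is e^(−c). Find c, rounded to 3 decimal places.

57.355

Σ(b_i − a_i)² = 222·3² + 16·10² + 271·4² = 7934.
c = 2t² / 7934 = 2·477² / 7934 = 57.3554.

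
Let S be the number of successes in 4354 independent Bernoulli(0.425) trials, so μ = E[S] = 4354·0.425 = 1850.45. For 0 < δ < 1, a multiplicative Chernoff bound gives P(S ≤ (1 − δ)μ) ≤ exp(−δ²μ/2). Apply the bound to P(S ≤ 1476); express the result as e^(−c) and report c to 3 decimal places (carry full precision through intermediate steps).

Write 1476 = (1 − δ)μ, so δ = 1 − 1476/1850.45 = 0.2023562…
Then the exponent is δ²μ/2 = (μ − 1476)²/(2μ) = 37.886136.

37.886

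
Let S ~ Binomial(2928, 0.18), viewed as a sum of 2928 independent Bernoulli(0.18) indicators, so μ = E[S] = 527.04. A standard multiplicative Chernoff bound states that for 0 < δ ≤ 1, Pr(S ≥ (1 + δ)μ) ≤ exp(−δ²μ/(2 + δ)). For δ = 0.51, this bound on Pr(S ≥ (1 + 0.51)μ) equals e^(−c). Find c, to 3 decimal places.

54.615

c = δ²μ/(2 + δ) = 0.51²·527.04/(2 + 0.51) = 54.6148.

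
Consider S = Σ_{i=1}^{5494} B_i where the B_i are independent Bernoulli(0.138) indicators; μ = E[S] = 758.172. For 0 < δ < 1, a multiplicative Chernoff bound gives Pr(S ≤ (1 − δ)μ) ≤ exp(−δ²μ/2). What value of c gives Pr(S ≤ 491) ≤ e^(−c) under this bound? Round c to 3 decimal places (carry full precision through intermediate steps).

47.074

Write 491 = (1 − δ)μ, so δ = 1 − 491/758.172 = 0.3523897…
Then the exponent is δ²μ/2 = (μ − 491)²/(2μ) = 47.074330.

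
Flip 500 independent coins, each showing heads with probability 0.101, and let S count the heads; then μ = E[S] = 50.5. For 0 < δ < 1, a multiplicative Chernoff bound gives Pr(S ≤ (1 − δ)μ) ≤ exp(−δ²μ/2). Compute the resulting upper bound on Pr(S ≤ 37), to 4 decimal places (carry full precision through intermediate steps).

Write 37 = (1 − δ)μ, so δ = 1 − 37/50.5 = 0.2673267…
Then the exponent is δ²μ/2 = (μ − 37)²/(2μ) = 1.804455.
Bound = exp(−1.804455) = 0.16456.

0.1646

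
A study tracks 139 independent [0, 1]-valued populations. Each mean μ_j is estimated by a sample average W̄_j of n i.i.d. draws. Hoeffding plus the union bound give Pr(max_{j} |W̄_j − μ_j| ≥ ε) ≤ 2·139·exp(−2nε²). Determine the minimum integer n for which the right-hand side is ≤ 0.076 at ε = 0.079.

658

Need 2·139·exp(−2nε²) ≤ 0.076, i.e. exp(−2nε²) ≤ 0.076/278.
So 2nε² ≥ ln(278/0.076) = 8.204643.
Hence n ≥ 8.204643/(2·0.079²) = 657.318.
The smallest integer n is 658.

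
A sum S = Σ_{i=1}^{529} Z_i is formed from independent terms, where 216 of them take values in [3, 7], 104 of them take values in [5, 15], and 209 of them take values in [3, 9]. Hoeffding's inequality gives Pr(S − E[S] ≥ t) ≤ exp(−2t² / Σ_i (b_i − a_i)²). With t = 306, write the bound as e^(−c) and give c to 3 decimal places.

Σ(b_i − a_i)² = 216·4² + 104·10² + 209·6² = 21380.
c = 2t² / 21380 = 2·306² / 21380 = 8.7592.

8.759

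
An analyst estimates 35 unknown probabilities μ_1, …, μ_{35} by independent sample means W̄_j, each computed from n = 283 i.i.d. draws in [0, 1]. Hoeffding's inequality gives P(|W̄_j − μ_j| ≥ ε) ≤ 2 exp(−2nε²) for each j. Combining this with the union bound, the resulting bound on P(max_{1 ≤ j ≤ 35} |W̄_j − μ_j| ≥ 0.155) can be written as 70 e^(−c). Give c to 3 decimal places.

Union bound over the 35 events: P(max_{1 ≤ j ≤ 35} |W̄_j − μ_j| ≥ 0.155) ≤ 35·2·exp(−2nε²) = 70 exp(−2·283·0.155²).
So c = 2·283·0.155² = 13.5982.

13.598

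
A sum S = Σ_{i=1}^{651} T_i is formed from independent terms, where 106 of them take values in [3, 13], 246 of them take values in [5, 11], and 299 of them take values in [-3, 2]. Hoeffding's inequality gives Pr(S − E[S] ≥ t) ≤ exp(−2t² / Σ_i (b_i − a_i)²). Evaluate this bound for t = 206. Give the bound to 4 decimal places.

Σ(b_i − a_i)² = 106·10² + 246·6² + 299·5² = 26931.
Exponent = 2·206² / 26931 = 3.15146.
Bound = exp(−3.15146) = 0.04279.

0.0428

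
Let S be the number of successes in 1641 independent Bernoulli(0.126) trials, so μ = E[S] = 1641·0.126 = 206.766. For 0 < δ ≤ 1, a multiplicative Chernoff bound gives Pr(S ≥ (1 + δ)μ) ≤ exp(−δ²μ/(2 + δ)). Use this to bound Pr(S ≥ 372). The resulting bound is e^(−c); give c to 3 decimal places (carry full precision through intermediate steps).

Write 372 = (1 + δ)μ, so δ = 372/206.766 − 1 = 0.7991353…
Then the exponent is δ²μ/(2 + δ) = (372 − μ)² / (μ·(2 + δ)) = 47.173253.

47.173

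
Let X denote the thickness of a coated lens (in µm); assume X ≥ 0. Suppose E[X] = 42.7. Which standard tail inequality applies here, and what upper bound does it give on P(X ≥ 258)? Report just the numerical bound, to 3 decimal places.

Only the mean of a non-negative variable is known, so Markov's inequality is the applicable tail bound.
Markov's inequality: for a non-negative random variable, P(X ≥ a) ≤ E[X]/a.
Here E[X] = 42.7 and a = 258, so the bound is 42.7/258 = 0.1655.

0.166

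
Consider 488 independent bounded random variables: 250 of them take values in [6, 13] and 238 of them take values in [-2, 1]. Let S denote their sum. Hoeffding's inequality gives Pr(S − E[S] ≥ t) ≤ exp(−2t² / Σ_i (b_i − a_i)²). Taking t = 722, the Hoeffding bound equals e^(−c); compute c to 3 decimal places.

Σ(b_i − a_i)² = 250·7² + 238·3² = 14392.
c = 2t² / 14392 = 2·722² / 14392 = 72.4408.

72.441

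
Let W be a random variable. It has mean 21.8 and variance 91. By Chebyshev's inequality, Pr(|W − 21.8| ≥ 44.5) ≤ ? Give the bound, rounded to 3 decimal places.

Chebyshev: Pr(|W − μ| ≥ t) ≤ Var(W)/t².
Bound = 91 / 1980.25 = 0.0460.

0.046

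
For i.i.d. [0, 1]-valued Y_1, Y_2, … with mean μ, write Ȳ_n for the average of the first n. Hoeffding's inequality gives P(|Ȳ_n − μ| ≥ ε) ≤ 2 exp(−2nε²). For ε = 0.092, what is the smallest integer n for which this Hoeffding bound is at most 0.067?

201

Require 2·exp(−2nε²) ≤ 0.067, i.e. 2nε² ≥ ln(2/0.067) = 3.396210.
So n ≥ 3.396210 / (2·0.092²) = 200.627.
The smallest integer n is 201.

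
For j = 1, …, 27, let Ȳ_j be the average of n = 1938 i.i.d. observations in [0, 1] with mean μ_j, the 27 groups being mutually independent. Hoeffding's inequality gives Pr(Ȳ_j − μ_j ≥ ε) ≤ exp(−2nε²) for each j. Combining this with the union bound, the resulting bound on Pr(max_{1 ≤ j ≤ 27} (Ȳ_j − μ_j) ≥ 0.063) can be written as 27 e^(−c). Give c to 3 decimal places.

Union bound over the 27 events: Pr(max_{1 ≤ j ≤ 27} (Ȳ_j − μ_j) ≥ 0.063) ≤ 27·exp(−2nε²) = 27 exp(−2·1938·0.063²).
So c = 2·1938·0.063² = 15.3838.

15.384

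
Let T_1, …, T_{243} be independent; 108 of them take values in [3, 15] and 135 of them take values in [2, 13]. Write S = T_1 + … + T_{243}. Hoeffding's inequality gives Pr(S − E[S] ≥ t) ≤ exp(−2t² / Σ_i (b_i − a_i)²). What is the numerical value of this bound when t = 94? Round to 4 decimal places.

Σ(b_i − a_i)² = 108·12² + 135·11² = 31887.
Exponent = 2·94² / 31887 = 0.55421.
Bound = exp(−0.55421) = 0.57453.

0.5745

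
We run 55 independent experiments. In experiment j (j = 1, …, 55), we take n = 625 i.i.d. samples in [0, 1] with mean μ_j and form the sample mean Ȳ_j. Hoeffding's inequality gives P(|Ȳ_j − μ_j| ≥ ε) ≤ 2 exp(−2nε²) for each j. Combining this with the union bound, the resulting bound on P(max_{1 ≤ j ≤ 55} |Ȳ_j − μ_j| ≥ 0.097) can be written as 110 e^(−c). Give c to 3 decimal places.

11.761

Union bound over the 55 events: P(max_{1 ≤ j ≤ 55} |Ȳ_j − μ_j| ≥ 0.097) ≤ 55·2·exp(−2nε²) = 110 exp(−2·625·0.097²).
So c = 2·625·0.097² = 11.7613.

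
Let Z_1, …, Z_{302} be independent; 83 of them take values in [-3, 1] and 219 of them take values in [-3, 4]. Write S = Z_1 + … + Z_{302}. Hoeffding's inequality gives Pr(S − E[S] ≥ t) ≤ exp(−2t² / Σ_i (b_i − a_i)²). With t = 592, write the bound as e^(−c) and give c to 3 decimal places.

58.125

Σ(b_i − a_i)² = 83·4² + 219·7² = 12059.
c = 2t² / 12059 = 2·592² / 12059 = 58.1249.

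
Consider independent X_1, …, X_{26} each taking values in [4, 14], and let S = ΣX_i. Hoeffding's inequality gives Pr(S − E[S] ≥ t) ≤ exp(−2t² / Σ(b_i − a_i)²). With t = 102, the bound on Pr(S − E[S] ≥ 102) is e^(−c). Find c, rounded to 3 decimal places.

Σ(b_i − a_i)² = 26·(10)² = 2600.
c = 2t²/2600 = 2·102²/2600 = 8.0031.

8.003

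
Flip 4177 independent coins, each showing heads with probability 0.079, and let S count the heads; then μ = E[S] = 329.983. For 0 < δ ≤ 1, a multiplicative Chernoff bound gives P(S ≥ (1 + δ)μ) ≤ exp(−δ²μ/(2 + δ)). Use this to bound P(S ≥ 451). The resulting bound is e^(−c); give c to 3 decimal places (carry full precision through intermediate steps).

Write 451 = (1 + δ)μ, so δ = 451/329.983 − 1 = 0.3667371…
Then the exponent is δ²μ/(2 + δ) = (451 − μ)² / (μ·(2 + δ)) = 18.752155.

18.752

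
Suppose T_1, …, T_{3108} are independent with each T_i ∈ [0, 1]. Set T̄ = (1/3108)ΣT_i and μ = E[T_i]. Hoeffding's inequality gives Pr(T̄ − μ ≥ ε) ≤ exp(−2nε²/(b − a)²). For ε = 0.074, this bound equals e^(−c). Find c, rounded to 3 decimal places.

34.039

c = 2nε²/(b − a)² = 2·3108·0.074² / 1² = 34.0388.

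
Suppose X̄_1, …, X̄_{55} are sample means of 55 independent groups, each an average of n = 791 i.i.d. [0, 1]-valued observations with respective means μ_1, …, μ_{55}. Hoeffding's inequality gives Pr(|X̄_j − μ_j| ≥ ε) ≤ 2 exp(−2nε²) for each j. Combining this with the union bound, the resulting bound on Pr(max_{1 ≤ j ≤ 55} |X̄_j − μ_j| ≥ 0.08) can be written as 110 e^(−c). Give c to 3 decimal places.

Union bound over the 55 events: Pr(max_{1 ≤ j ≤ 55} |X̄_j − μ_j| ≥ 0.08) ≤ 55·2·exp(−2nε²) = 110 exp(−2·791·0.08²).
So c = 2·791·0.08² = 10.1248.

10.125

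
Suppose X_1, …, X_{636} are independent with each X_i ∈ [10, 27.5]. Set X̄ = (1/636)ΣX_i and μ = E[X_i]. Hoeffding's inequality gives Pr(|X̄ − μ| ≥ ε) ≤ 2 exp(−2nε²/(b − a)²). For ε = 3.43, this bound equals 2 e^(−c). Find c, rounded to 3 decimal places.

48.865

c = 2nε²/(b − a)² = 2·636·3.43² / 17.5² = 48.8652.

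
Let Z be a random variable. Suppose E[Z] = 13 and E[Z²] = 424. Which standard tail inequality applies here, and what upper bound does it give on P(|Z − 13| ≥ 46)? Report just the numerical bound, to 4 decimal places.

The first two moments determine the variance, so Chebyshev's inequality is the sharpest standard bound available.
Var(Z) = E[Z²] − (E[Z])² = 424 − 169 = 255.
Chebyshev's inequality: P(|Z − μ| ≥ t) ≤ Var(Z)/t² = 255/2116 = 0.1205.

0.1205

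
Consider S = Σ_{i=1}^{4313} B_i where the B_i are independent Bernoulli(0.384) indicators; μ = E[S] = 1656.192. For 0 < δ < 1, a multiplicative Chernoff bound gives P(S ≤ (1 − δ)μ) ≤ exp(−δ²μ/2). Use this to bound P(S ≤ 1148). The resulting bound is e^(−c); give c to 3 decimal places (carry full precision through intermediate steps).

Write 1148 = (1 − δ)μ, so δ = 1 − 1148/1656.192 = 0.3068437…
Then the exponent is δ²μ/2 = (μ − 1148)²/(2μ) = 77.967744.

77.968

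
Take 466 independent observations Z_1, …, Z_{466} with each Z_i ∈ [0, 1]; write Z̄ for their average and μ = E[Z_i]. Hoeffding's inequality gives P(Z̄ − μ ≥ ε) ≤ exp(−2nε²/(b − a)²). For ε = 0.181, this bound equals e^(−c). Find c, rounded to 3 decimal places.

30.533

c = 2nε²/(b − a)² = 2·466·0.181² / 1² = 30.5333.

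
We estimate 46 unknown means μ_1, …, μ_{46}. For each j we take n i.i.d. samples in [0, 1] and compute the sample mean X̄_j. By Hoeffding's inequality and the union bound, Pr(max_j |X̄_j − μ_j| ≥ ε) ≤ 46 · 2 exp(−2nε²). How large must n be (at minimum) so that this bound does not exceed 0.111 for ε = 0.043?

1818

Need 2·46·exp(−2nε²) ≤ 0.111, i.e. exp(−2nε²) ≤ 0.111/92.
So 2nε² ≥ ln(92/0.111) = 6.720014.
Hence n ≥ 6.720014/(2·0.043²) = 1817.202.
The smallest integer n is 1818.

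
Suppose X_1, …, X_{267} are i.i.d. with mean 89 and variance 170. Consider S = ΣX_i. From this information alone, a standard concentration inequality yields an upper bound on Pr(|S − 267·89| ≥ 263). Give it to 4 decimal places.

With mean and variance of each term known, Chebyshev's inequality bounds the deviation of the sum (or sample mean).
Var(S) = n·Var(X_i) = 267·170 = 45390.
Chebyshev: Pr(|S − 267·89| ≥ 263) ≤ Var(S)/263² = 45390/69169 = 0.6562.

0.6562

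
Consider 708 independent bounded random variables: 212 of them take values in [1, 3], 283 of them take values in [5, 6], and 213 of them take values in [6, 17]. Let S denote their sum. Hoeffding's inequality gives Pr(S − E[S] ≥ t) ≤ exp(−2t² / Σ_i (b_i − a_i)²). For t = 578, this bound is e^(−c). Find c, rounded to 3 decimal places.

24.835

Σ(b_i − a_i)² = 212·2² + 283·1² + 213·11² = 26904.
c = 2t² / 26904 = 2·578² / 26904 = 24.8353.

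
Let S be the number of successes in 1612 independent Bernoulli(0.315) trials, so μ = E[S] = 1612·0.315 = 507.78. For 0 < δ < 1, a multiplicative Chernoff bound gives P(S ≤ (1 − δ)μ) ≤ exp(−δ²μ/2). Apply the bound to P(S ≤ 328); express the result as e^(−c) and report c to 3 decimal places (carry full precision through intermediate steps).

31.826

Write 328 = (1 − δ)μ, so δ = 1 − 328/507.78 = 0.354051…
Then the exponent is δ²μ/2 = (μ − 328)²/(2μ) = 31.825641.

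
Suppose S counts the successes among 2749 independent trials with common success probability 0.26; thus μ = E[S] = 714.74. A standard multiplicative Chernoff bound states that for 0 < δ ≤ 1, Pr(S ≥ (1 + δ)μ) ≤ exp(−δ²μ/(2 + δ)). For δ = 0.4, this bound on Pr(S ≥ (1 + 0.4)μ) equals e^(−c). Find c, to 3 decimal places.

c = δ²μ/(2 + δ) = 0.4²·714.74/(2 + 0.4) = 47.6493.

47.649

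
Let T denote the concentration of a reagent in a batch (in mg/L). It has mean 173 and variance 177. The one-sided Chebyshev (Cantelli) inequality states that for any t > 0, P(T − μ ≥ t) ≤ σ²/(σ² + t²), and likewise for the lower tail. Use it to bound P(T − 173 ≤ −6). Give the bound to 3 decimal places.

0.831

Here σ² = 177 and t = 6, so σ² + t² = 213.
Cantelli's bound: 177/213 = 0.8310.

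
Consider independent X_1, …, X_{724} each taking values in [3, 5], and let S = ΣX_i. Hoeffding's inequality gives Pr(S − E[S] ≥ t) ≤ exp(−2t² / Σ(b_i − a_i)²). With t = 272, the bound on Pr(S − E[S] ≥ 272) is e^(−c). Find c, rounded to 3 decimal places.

51.094

Σ(b_i − a_i)² = 724·(2)² = 2896.
c = 2t²/2896 = 2·272²/2896 = 51.0939.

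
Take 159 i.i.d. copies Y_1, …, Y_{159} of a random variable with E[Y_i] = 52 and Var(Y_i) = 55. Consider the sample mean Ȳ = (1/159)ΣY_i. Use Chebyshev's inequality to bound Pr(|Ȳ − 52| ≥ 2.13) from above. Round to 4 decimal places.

0.0762

Var(Ȳ) = Var(Y_i)/n = 55/159 = 0.34591.
Chebyshev: Pr(|Ȳ − 52| ≥ 2.13) ≤ Var(Ȳ)/(2.13)² = 55/(159·2.13²) = 0.0762.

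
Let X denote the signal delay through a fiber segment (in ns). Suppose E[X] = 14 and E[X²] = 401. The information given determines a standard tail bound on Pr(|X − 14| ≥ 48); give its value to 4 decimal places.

The first two moments determine the variance, so Chebyshev's inequality is the sharpest standard bound available.
Var(X) = E[X²] − (E[X])² = 401 − 196 = 205.
Chebyshev's inequality: Pr(|X − μ| ≥ t) ≤ Var(X)/t² = 205/2304 = 0.0890.

0.0890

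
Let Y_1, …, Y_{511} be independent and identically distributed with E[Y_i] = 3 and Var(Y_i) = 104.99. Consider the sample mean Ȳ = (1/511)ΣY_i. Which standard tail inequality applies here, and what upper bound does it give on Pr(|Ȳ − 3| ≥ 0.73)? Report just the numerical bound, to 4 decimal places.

0.3856

With mean and variance of each term known, Chebyshev's inequality bounds the deviation of the sum (or sample mean).
Var(Ȳ) = Var(Y_i)/n = 104.99/511 = 0.20546.
Chebyshev: Pr(|Ȳ − 3| ≥ 0.73) ≤ Var(Ȳ)/(0.73)² = 104.99/(511·0.73²) = 0.3856.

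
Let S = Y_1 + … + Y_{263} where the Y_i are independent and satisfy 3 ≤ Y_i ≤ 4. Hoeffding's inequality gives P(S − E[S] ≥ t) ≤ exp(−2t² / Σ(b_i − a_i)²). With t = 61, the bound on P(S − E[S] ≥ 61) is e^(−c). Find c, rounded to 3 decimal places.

28.297

Σ(b_i − a_i)² = 263·(1)² = 263.
c = 2t²/263 = 2·61²/263 = 28.2966.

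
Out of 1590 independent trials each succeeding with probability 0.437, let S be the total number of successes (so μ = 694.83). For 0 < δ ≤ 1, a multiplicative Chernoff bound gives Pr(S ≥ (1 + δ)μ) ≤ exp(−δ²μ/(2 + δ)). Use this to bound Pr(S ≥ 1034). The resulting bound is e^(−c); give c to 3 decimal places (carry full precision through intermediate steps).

Write 1034 = (1 + δ)μ, so δ = 1034/694.83 − 1 = 0.4881338…
Then the exponent is δ²μ/(2 + δ) = (1034 − μ)² / (μ·(2 + δ)) = 66.539966.

66.540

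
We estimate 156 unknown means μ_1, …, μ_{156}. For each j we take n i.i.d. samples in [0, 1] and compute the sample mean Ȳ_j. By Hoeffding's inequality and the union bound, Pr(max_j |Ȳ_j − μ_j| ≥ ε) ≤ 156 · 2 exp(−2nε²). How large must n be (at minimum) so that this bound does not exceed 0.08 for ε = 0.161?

Need 2·156·exp(−2nε²) ≤ 0.08, i.e. exp(−2nε²) ≤ 0.08/312.
So 2nε² ≥ ln(312/0.08) = 8.268732.
Hence n ≥ 8.268732/(2·0.161²) = 159.499.
The smallest integer n is 160.

160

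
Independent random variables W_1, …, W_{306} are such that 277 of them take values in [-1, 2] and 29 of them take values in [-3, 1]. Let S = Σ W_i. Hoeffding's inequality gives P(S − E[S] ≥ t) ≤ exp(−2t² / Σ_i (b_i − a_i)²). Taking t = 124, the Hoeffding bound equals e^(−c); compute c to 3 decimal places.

Σ(b_i − a_i)² = 277·3² + 29·4² = 2957.
c = 2t² / 2957 = 2·124² / 2957 = 10.3997.

10.400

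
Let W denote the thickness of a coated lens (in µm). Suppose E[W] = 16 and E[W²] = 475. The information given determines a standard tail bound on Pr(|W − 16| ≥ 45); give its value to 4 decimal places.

0.1081

The first two moments determine the variance, so Chebyshev's inequality is the sharpest standard bound available.
Var(W) = E[W²] − (E[W])² = 475 − 256 = 219.
Chebyshev's inequality: Pr(|W − μ| ≥ t) ≤ Var(W)/t² = 219/2025 = 0.1081.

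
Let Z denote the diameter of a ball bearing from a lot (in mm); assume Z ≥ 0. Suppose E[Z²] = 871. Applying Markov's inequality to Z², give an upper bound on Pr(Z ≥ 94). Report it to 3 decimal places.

Since Z ≥ 0, the event {Z ≥ 94} is the same as {Z² ≥ 8836}.
Markov's inequality applied to Z² gives Pr(Z² ≥ 8836) ≤ E[Z²]/8836 = 871/8836 = 0.0986.

0.099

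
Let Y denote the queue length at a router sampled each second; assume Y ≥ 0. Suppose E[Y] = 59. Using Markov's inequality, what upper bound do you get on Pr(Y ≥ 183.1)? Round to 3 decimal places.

0.322

Markov's inequality: for a non-negative random variable, Pr(Y ≥ a) ≤ E[Y]/a.
Here E[Y] = 59 and a = 183.1, so the bound is 59/183.1 = 0.3222.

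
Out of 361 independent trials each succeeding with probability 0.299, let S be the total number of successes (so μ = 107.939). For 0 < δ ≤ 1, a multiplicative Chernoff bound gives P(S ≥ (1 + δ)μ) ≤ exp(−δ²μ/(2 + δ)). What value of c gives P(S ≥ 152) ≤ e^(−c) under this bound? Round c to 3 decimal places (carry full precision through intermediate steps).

7.469

Write 152 = (1 + δ)μ, so δ = 152/107.939 − 1 = 0.4082028…
Then the exponent is δ²μ/(2 + δ) = (152 − μ)² / (μ·(2 + δ)) = 7.468567.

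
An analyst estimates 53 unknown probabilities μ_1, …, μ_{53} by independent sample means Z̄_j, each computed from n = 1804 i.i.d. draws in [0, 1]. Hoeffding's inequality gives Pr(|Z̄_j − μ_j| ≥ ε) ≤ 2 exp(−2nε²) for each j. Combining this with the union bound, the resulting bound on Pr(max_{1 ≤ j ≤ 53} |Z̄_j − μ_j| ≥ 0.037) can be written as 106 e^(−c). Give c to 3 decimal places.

4.939

Union bound over the 53 events: Pr(max_{1 ≤ j ≤ 53} |Z̄_j − μ_j| ≥ 0.037) ≤ 53·2·exp(−2nε²) = 106 exp(−2·1804·0.037²).
So c = 2·1804·0.037² = 4.9394.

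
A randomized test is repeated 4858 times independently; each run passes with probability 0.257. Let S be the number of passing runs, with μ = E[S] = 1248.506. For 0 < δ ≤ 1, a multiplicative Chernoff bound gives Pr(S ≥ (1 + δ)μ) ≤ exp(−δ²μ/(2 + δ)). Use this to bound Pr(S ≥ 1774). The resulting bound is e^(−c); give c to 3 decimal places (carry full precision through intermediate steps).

Write 1774 = (1 + δ)μ, so δ = 1774/1248.506 − 1 = 0.4208983…
Then the exponent is δ²μ/(2 + δ) = (1774 − μ)² / (μ·(2 + δ)) = 91.362579.

91.363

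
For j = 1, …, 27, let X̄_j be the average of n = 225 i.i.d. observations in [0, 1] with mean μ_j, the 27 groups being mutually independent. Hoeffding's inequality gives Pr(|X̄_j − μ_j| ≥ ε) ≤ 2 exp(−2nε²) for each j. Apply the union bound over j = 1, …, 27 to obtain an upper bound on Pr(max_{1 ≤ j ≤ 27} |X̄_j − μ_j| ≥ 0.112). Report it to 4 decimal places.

Per-experiment Hoeffding bound: 2·exp(−2·225·0.112²) = 2·exp(−5.64480) = 0.0070717.
Union bound over 27 events: 27·0.0070717 = 0.19094.

0.1909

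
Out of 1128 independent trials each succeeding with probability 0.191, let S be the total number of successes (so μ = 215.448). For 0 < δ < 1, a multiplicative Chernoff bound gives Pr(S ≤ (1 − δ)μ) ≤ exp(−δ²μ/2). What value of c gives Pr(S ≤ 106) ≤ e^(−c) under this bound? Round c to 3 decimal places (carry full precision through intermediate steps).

27.800

Write 106 = (1 − δ)μ, so δ = 1 − 106/215.448 = 0.5080019…
Then the exponent is δ²μ/2 = (μ − 106)²/(2μ) = 27.799898.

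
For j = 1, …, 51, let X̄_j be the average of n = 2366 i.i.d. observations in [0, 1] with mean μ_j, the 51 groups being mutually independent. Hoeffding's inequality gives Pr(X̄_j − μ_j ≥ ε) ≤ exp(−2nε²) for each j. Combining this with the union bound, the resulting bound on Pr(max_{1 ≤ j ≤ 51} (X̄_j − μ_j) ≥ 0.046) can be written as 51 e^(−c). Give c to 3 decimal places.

10.013

Union bound over the 51 events: Pr(max_{1 ≤ j ≤ 51} (X̄_j − μ_j) ≥ 0.046) ≤ 51·exp(−2nε²) = 51 exp(−2·2366·0.046²).
So c = 2·2366·0.046² = 10.0129.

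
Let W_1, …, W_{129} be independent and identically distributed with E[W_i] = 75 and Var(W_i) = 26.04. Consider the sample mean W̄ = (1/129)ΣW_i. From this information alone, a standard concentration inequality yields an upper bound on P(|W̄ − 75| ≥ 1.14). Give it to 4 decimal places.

0.1553

With mean and variance of each term known, Chebyshev's inequality bounds the deviation of the sum (or sample mean).
Var(W̄) = Var(W_i)/n = 26.04/129 = 0.20186.
Chebyshev: P(|W̄ − 75| ≥ 1.14) ≤ Var(W̄)/(1.14)² = 26.04/(129·1.14²) = 0.1553.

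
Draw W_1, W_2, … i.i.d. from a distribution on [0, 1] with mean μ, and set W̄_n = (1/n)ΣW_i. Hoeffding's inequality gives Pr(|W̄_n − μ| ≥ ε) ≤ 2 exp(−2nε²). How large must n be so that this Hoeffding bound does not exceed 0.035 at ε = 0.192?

55

Require 2·exp(−2nε²) ≤ 0.035, i.e. 2nε² ≥ ln(2/0.035) = 4.045554.
So n ≥ 4.045554 / (2·0.192²) = 54.871.
The smallest integer n is 55.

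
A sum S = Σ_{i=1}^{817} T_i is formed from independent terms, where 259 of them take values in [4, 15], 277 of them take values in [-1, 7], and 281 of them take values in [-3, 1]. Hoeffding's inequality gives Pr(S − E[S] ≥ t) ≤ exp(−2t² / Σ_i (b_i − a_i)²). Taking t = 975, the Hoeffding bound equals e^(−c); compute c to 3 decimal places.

35.496

Σ(b_i − a_i)² = 259·11² + 277·8² + 281·4² = 53563.
c = 2t² / 53563 = 2·975² / 53563 = 35.4956.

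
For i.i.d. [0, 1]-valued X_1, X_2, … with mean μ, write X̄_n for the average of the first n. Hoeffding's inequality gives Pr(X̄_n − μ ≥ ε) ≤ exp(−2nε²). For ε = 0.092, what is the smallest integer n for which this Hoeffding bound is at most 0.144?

Require exp(−2nε²) ≤ 0.144, i.e. 2nε² ≥ ln(1/0.144) = 1.937942.
So n ≥ 1.937942 / (2·0.092²) = 114.481.
The smallest integer n is 115.

115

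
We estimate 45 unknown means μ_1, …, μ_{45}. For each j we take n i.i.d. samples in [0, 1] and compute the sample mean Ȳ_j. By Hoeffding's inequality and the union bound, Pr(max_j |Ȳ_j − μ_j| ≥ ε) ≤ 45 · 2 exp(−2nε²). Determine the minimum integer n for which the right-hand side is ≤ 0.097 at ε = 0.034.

2956

Need 2·45·exp(−2nε²) ≤ 0.097, i.e. exp(−2nε²) ≤ 0.097/90.
So 2nε² ≥ ln(90/0.097) = 6.832854.
Hence n ≥ 6.832854/(2·0.034²) = 2955.387.
The smallest integer n is 2956.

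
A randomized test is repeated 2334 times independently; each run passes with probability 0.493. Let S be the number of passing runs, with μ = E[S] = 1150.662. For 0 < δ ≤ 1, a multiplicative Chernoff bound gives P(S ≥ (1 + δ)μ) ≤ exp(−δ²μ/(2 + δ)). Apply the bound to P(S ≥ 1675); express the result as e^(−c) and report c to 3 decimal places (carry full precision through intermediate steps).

Write 1675 = (1 + δ)μ, so δ = 1675/1150.662 − 1 = 0.4556838…
Then the exponent is δ²μ/(2 + δ) = (1675 − μ)² / (μ·(2 + δ)) = 97.297673.

97.298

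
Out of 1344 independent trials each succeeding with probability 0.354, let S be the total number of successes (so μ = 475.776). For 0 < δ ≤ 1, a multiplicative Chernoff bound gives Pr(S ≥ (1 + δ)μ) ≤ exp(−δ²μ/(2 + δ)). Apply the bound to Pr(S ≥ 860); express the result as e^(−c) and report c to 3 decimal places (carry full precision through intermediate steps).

110.519

Write 860 = (1 + δ)μ, so δ = 860/475.776 − 1 = 0.8075733…
Then the exponent is δ²μ/(2 + δ) = (860 − μ)² / (μ·(2 + δ)) = 110.518592.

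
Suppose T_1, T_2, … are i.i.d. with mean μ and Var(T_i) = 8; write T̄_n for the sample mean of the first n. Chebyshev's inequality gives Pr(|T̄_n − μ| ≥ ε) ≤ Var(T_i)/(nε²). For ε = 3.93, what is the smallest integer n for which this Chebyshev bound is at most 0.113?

5

Require 8/(n·3.93²) ≤ 0.113, i.e. n ≥ 8/(0.113·3.93²) = 4.584.
The smallest integer n is 5.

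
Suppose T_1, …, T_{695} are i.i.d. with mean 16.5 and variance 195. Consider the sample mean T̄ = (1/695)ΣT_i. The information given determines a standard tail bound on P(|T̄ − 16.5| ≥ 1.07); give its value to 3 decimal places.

With mean and variance of each term known, Chebyshev's inequality bounds the deviation of the sum (or sample mean).
Var(T̄) = Var(T_i)/n = 195/695 = 0.28058.
Chebyshev: P(|T̄ − 16.5| ≥ 1.07) ≤ Var(T̄)/(1.07)² = 195/(695·1.07²) = 0.2451.

0.245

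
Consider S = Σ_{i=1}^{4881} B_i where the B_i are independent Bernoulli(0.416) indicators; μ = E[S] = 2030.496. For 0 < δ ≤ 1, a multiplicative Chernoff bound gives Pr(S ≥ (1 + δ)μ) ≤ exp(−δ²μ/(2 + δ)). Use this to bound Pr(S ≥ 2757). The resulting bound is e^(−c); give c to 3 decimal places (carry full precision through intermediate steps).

Write 2757 = (1 + δ)μ, so δ = 2757/2030.496 − 1 = 0.3577963…
Then the exponent is δ²μ/(2 + δ) = (2757 − μ)² / (μ·(2 + δ)) = 110.247207.

110.247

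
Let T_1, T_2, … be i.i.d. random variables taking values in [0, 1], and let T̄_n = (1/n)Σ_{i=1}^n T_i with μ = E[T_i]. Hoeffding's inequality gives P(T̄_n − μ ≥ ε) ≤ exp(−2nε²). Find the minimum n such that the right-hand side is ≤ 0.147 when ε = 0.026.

1419

Require exp(−2nε²) ≤ 0.147, i.e. 2nε² ≥ ln(1/0.147) = 1.917323.
So n ≥ 1.917323 / (2·0.026²) = 1418.138.
The smallest integer n is 1419.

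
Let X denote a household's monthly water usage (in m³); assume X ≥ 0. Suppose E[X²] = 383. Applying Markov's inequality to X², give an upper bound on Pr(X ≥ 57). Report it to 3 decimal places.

0.118

Since X ≥ 0, the event {X ≥ 57} is the same as {X² ≥ 3249}.
Markov's inequality applied to X² gives Pr(X² ≥ 3249) ≤ E[X²]/3249 = 383/3249 = 0.1179.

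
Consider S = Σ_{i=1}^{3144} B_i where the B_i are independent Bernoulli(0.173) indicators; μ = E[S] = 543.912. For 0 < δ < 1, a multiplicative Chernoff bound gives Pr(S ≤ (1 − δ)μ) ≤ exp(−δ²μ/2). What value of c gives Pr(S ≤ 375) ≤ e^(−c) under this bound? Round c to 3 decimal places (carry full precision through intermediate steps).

26.228

Write 375 = (1 − δ)μ, so δ = 1 − 375/543.912 = 0.3105502…
Then the exponent is δ²μ/2 = (μ − 375)²/(2μ) = 26.227831.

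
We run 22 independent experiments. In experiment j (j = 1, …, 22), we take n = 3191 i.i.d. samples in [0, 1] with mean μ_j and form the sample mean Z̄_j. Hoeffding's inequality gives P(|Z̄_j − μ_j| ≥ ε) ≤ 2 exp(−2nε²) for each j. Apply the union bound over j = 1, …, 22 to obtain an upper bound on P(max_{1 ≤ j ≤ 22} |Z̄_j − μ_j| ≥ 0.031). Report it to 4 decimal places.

0.0955

Per-experiment Hoeffding bound: 2·exp(−2·3191·0.031²) = 2·exp(−6.13310) = 0.0043397.
Union bound over 22 events: 22·0.0043397 = 0.09547.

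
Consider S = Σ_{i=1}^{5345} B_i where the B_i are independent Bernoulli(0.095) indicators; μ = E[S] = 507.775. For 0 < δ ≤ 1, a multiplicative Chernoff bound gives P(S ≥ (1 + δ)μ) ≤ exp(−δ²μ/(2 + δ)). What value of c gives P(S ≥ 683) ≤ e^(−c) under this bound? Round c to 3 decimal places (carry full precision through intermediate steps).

25.785

Write 683 = (1 + δ)μ, so δ = 683/507.775 − 1 = 0.3450839…
Then the exponent is δ²μ/(2 + δ) = (683 − μ)² / (μ·(2 + δ)) = 25.784721.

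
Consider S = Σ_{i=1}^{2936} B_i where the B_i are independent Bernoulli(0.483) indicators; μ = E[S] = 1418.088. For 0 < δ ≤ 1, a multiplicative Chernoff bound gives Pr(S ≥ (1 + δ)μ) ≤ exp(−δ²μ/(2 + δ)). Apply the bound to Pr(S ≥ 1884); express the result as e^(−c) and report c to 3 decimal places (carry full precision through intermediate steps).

Write 1884 = (1 + δ)μ, so δ = 1884/1418.088 − 1 = 0.3285494…
Then the exponent is δ²μ/(2 + δ) = (1884 − μ)² / (μ·(2 + δ)) = 65.738403.

65.738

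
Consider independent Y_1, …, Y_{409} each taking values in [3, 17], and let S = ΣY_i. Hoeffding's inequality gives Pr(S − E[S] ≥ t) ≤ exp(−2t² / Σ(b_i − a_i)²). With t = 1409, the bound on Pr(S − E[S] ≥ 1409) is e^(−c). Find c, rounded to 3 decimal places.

49.530

Σ(b_i − a_i)² = 409·(14)² = 80164.
c = 2t²/80164 = 2·1409²/80164 = 49.5305.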